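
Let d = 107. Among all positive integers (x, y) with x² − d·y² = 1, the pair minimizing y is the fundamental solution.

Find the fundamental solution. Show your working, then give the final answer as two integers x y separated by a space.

962 93

d=107: √d = [10; 2,1,9,1,2,20] (ℓ=6, even), read p_5/q_5
step 0: (10, 1)  from 10·(1,0) + (0,1)
step 1: (21, 2)  from 2·(10,1) + (1,0)
…
step 3: (300, 29)  from 9·(31,3) + (21,2)
step 4: (331, 32)  from 1·(300,29) + (31,3)
step 5: (962, 93)  from 2·(331,32) + (300,29)
fundamental: x₁=962, y₁=93  (since 925444 − 107·8649 = 1)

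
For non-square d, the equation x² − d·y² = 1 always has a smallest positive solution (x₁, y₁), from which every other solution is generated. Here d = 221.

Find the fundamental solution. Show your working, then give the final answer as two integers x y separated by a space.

1665 112

√221 = [14; 1,6,2,6,1,28, …], period ℓ=6 (even) → k=5
i=0: a=14 ⇒ p=14, q=1
i=1: a=1 ⇒ p=15, q=1
i=2: a=6 ⇒ p=104, q=7
…
i=4: a=6 ⇒ p=1442, q=97
i=5: a=1 ⇒ p=1665, q=112
→ (1665, 112).  Check: 1665²=2772225, 221·112²=2772224, difference 1.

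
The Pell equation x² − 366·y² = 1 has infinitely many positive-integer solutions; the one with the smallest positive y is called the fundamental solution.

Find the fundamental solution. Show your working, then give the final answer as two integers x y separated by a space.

907925 47458

d=366: √d = [19; 7,1,1,1,2,12,2,1,1,1,7,38] (ℓ=12, even), read p_11/q_11
i=0: a=19 ⇒ p=19, q=1
i=1: a=7 ⇒ p=134, q=7
…
i=5: a=2 ⇒ p=1167, q=61
…
i=7: a=2 ⇒ p=30055, q=1571
…
i=10: a=1 ⇒ p=119053, q=6223
i=11: a=7 ⇒ p=907925, q=47458
fundamental: x₁=907925, y₁=47458  (since 824327805625 − 366·2252261764 = 1)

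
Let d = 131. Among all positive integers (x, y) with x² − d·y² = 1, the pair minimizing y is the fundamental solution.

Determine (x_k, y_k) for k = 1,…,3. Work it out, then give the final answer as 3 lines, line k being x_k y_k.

10610 927
225144199 19670940
4777559892170 417417345873

d=131: √d = [11; 2,4,11,4,2,22] (ℓ=6, even), read p_5/q_5
step 0: (11, 1)  from 11·(1,0) + (0,1)
step 1: (23, 2)  from 2·(11,1) + (1,0)
step 2: (103, 9)  from 4·(23,2) + (11,1)
step 3: (1156, 101)  from 11·(103,9) + (23,2)
step 4: (4727, 413)  from 4·(1156,101) + (103,9)
step 5: (10610, 927)  from 2·(4727,413) + (1156,101)
fundamental: x₁=10610, y₁=927  (since 112572100 − 131·859329 = 1)
(10610+927√131)^2 = 225144199 + 19670940√131
(10610+927√131)^3 = 4777559892170 + 417417345873√131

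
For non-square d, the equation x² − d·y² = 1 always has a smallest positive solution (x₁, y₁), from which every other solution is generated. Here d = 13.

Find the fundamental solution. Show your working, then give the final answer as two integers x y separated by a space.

649 180

d=13: √d = [3; 1,1,1,1,6] (ℓ=5, odd), read p_9/q_9
a_0=3:  p_0=3·1+0=3,  q_0=3·0+1=1
…
a_2=1:  p_2=1·4+3=7,  q_2=1·1+1=2
a_3=1:  p_3=1·7+4=11,  q_3=1·2+1=3
a_4=1:  p_4=1·11+7=18,  q_4=1·3+2=5
a_5=6:  p_5=6·18+11=119,  q_5=6·5+3=33
…
a_7=1:  p_7=1·137+119=256,  q_7=1·38+33=71
a_8=1:  p_8=1·256+137=393,  q_8=1·71+38=109
a_9=1:  p_9=1·393+256=649,  q_9=1·109+71=180
→ (649, 180).  Check: 649²=421201, 13·180²=421200, difference 1.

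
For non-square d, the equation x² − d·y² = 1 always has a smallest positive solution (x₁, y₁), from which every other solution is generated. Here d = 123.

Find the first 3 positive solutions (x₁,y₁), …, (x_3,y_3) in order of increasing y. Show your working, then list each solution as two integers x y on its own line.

122 11
29767 2684
7263026 654885

d=123: √d = [11; 11,22] (ℓ=2, even), read p_1/q_1
step 0: (11, 1)  from 11·(1,0) + (0,1)
step 1: (122, 11)  from 11·(11,1) + (1,0)
(x₁, y₁) = (122, 11);  122² − 123·11² = 1 ✓
n=2: (122,11)∘(122,11) = (122·122+123·11·11, 122·11+11·122) = (29767,2684)
n=3: (29767,2684)∘(122,11) = (122·29767+123·11·2684, 122·2684+11·29767) = (7263026,654885)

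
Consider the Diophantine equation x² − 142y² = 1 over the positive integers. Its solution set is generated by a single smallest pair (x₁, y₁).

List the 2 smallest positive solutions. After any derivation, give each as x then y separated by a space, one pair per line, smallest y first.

√142 = [11; 1,10,1,22, …], period ℓ=4 (even) → k=3
step 0: (11, 1)  from 11·(1,0) + (0,1)
step 1: (12, 1)  from 1·(11,1) + (1,0)
step 2: (131, 11)  from 10·(12,1) + (11,1)
step 3: (143, 12)  from 1·(131,11) + (12,1)
fundamental: x₁=143, y₁=12  (since 20449 − 142·144 = 1)
n=2: (143,12)∘(143,12) = (143·143+142·12·12, 143·12+12·143) = (40897,3432)

143 12
40897 3432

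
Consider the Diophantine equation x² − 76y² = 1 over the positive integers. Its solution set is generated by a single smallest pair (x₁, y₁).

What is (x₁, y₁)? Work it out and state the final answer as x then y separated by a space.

√76 = [8; 1,2,1,1,5,4,5,1,1,2,1,16, …], period ℓ=12 (even) → k=11
k=0  a_k=8  p_k/q_k = 8/1
…
k=9  a_k=1  p_k/q_k = 16311/1871
k=10  a_k=2  p_k/q_k = 41488/4759
k=11  a_k=1  p_k/q_k = 57799/6630
fundamental: x₁=57799, y₁=6630  (since 3340724401 − 76·43956900 = 1)

57799 6630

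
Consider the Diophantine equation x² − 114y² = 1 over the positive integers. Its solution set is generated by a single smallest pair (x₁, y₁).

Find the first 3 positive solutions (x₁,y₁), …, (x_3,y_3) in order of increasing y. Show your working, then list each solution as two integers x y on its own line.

√114 → a₀=10, period (1,2,10,2,1,20); ℓ=6 even so k=5
k=0  a_k=10  p_k/q_k = 10/1
k=1  a_k=1  p_k/q_k = 11/1
k=2  a_k=2  p_k/q_k = 32/3
k=3  a_k=10  p_k/q_k = 331/31
k=4  a_k=2  p_k/q_k = 694/65
k=5  a_k=1  p_k/q_k = 1025/96
(x₁, y₁) = (1025, 96);  1025² − 114·96² = 1 ✓
(x_2, y_2) = (1025·1025 + 114·96·96, 1025·96 + 96·1025) = (2101249, 196800)
(x_3, y_3) = (1025·2101249 + 114·96·196800, 1025·196800 + 96·2101249) = (4307559425, 403439904)

1025 96
2101249 196800
4307559425 403439904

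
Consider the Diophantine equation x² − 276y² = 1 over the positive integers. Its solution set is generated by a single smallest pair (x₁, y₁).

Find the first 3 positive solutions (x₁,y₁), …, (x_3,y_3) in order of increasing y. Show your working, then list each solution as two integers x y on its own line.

7775 468
120901249 7277400
1880014414175 113163569532

[16; 1,1,1,1,2,2,2,1,1,1,1,32] for √276; ℓ=12 ⇒ convergent index 11
step 0: (16, 1)  from 16·(1,0) + (0,1)
…
step 2: (33, 2)  from 1·(17,1) + (16,1)
step 3: (50, 3)  from 1·(33,2) + (17,1)
step 4: (83, 5)  from 1·(50,3) + (33,2)
step 5: (216, 13)  from 2·(83,5) + (50,3)
…
step 7: (1246, 75)  from 2·(515,31) + (216,13)
step 8: (1761, 106)  from 1·(1246,75) + (515,31)
step 9: (3007, 181)  from 1·(1761,106) + (1246,75)
step 10: (4768, 287)  from 1·(3007,181) + (1761,106)
step 11: (7775, 468)  from 1·(4768,287) + (3007,181)
→ (7775, 468).  Check: 7775²=60450625, 276·468²=60450624, difference 1.
(7775+468√276)^2 = 120901249 + 7277400√276
(7775+468√276)^3 = 1880014414175 + 113163569532√276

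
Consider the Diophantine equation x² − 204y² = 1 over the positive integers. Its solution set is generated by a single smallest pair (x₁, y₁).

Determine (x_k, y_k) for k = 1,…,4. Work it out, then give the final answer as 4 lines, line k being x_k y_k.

[14; 3,1,1,6,1,1,3,28] for √204; ℓ=8 ⇒ convergent index 7
i=0: a=14 ⇒ p=14, q=1
…
i=3: a=1 ⇒ p=100, q=7
i=4: a=6 ⇒ p=657, q=46
i=5: a=1 ⇒ p=757, q=53
i=6: a=1 ⇒ p=1414, q=99
i=7: a=3 ⇒ p=4999, q=350
fundamental: x₁=4999, y₁=350  (since 24990001 − 204·122500 = 1)
(4999+350√204)^2 = 49980001 + 3499300√204
(4999+350√204)^3 = 499700044999 + 34986001050√204
(4999+350√204)^4 = 4996000999920001 + 349790034998600√204

4999 350
49980001 3499300
499700044999 34986001050
4996000999920001 349790034998600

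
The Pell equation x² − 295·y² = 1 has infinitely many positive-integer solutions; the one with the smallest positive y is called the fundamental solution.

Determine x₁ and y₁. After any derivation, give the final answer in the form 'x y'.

2024999 117900

√295 = [17; 5,1,2,3,2,6,2,3,2,1,5,34, …], period ℓ=12 (even) → k=11
k=0  a_k=17  p_k/q_k = 17/1
k=1  a_k=5  p_k/q_k = 86/5
k=2  a_k=1  p_k/q_k = 103/6
k=3  a_k=2  p_k/q_k = 292/17
…
k=5  a_k=2  p_k/q_k = 2250/131
k=6  a_k=6  p_k/q_k = 14479/843
…
k=8  a_k=3  p_k/q_k = 108103/6294
k=9  a_k=2  p_k/q_k = 247414/14405
k=10  a_k=1  p_k/q_k = 355517/20699
k=11  a_k=5  p_k/q_k = 2024999/117900
fundamental: x₁=2024999, y₁=117900  (since 4100620950001 − 295·13900410000 = 1)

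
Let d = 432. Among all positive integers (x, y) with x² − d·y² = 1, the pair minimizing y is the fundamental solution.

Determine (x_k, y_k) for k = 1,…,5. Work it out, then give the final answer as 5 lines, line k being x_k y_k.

d=432: √d = [20; 1,3,1,1,1,3,1,40] (ℓ=8, even), read p_7/q_7
i=0: a=20 ⇒ p=20, q=1
…
i=2: a=3 ⇒ p=83, q=4
i=3: a=1 ⇒ p=104, q=5
i=4: a=1 ⇒ p=187, q=9
…
i=6: a=3 ⇒ p=1060, q=51
i=7: a=1 ⇒ p=1351, q=65
(x₁, y₁) = (1351, 65);  1351² − 432·65² = 1 ✓
(x_2, y_2) = (1351·1351 + 432·65·65, 1351·65 + 65·1351) = (3650401, 175630)
(x_3, y_3) = (1351·3650401 + 432·65·175630, 1351·175630 + 65·3650401) = (9863382151, 474552195)
(x_4, y_4) = (1351·9863382151 + 432·65·474552195, 1351·474552195 + 65·9863382151) = (26650854921601, 1282239855260)
(x_5, y_5) = (1351·26650854921601 + 432·65·1282239855260, 1351·1282239855260 + 65·26650854921601) = (72010600134783751, 3464611614360325)

1351 65
3650401 175630
9863382151 474552195
26650854921601 1282239855260
72010600134783751 3464611614360325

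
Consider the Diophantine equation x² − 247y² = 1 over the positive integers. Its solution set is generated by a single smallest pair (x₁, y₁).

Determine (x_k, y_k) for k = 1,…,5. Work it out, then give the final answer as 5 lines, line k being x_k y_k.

85292 5427
14549450527 925759368
2481903468612476 157919736025485
423373021275241155457 26938580249245573872
72220663458733833793864412 4595290773079387237355763

d=247: √d = [15; 1,2,1,1,9,1,9,1,1,2,1,30] (ℓ=12, even), read p_11/q_11
i=0: a=15 ⇒ p=15, q=1
…
i=6: a=1 ⇒ p=1163, q=74
…
i=9: a=1 ⇒ p=24203, q=1540
i=10: a=2 ⇒ p=61089, q=3887
i=11: a=1 ⇒ p=85292, q=5427
(x₁, y₁) = (85292, 5427);  85292² − 247·5427² = 1 ✓
(85292+5427√247)^2 = 14549450527 + 925759368√247
(85292+5427√247)^3 = 2481903468612476 + 157919736025485√247
(85292+5427√247)^4 = 423373021275241155457 + 26938580249245573872√247
(85292+5427√247)^5 = 72220663458733833793864412 + 4595290773079387237355763√247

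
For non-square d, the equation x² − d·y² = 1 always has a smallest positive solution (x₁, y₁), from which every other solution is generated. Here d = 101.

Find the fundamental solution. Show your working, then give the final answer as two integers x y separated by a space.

201 20

d=101: √d = [10; 20] (ℓ=1, odd), read p_1/q_1
i=0: a=10 ⇒ p=10, q=1
i=1: a=20 ⇒ p=201, q=20
(x₁, y₁) = (201, 20);  201² − 101·20² = 1 ✓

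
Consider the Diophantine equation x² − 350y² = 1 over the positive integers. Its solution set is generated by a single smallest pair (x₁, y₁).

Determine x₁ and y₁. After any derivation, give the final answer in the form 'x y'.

d=350: √d = [18; 1,2,2,2,1,36] (ℓ=6, even), read p_5/q_5
k=0  a_k=18  p_k/q_k = 18/1
…
k=2  a_k=2  p_k/q_k = 56/3
k=3  a_k=2  p_k/q_k = 131/7
k=4  a_k=2  p_k/q_k = 318/17
k=5  a_k=1  p_k/q_k = 449/24
fundamental: x₁=449, y₁=24  (since 201601 − 350·576 = 1)

449 24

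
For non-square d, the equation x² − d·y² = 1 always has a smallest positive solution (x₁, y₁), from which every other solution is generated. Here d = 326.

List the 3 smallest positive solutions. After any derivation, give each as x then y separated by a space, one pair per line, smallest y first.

[18; 18,36] for √326; ℓ=2 ⇒ convergent index 1
a_0=18:  p_0=18·1+0=18,  q_0=18·0+1=1
a_1=18:  p_1=18·18+1=325,  q_1=18·1+0=18
fundamental: x₁=325, y₁=18  (since 105625 − 326·324 = 1)
(x_2, y_2) = (325·325 + 326·18·18, 325·18 + 18·325) = (211249, 11700)
(x_3, y_3) = (325·211249 + 326·18·11700, 325·11700 + 18·211249) = (137311525, 7604982)

325 18
211249 11700
137311525 7604982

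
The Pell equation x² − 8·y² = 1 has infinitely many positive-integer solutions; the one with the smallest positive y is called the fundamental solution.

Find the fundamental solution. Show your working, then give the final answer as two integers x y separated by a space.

d=8: √d = [2; 1,4] (ℓ=2, even), read p_1/q_1
i=0: a=2 ⇒ p=2, q=1
i=1: a=1 ⇒ p=3, q=1
→ (3, 1).  Check: 3²=9, 8·1²=8, difference 1.

3 1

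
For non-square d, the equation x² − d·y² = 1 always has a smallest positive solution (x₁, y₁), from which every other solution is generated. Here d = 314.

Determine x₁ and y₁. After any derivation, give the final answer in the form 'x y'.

[17; 1,2,1,1,2,1,34] for √314; ℓ=7 ⇒ convergent index 13
k=0  a_k=17  p_k/q_k = 17/1
…
k=5  a_k=2  p_k/q_k = 319/18
…
k=7  a_k=34  p_k/q_k = 15381/868
…
k=9  a_k=2  p_k/q_k = 47029/2654
…
k=12  a_k=2  p_k/q_k = 282617/15949
k=13  a_k=1  p_k/q_k = 392499/22150
→ (392499, 22150).  Check: 392499²=154055465001, 314·22150²=154055465000, difference 1.

392499 22150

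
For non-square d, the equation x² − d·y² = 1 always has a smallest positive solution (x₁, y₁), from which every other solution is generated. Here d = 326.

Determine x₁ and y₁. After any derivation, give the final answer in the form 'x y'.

d=326: √d = [18; 18,36] (ℓ=2, even), read p_1/q_1
step 0: (18, 1)  from 18·(1,0) + (0,1)
step 1: (325, 18)  from 18·(18,1) + (1,0)
→ (325, 18).  Check: 325²=105625, 326·18²=105624, difference 1.

325 18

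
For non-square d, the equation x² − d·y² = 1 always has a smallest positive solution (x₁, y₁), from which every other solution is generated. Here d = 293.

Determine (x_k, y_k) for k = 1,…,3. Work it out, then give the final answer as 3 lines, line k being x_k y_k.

√293 = [17; 8,1,1,8,34, …], period ℓ=5 (odd) → k=9
step 0: (17, 1)  from 17·(1,0) + (0,1)
…
step 4: (2482, 145)  from 8·(291,17) + (154,9)
step 5: (84679, 4947)  from 34·(2482,145) + (291,17)
step 6: (679914, 39721)  from 8·(84679,4947) + (2482,145)
step 7: (764593, 44668)  from 1·(679914,39721) + (84679,4947)
step 8: (1444507, 84389)  from 1·(764593,44668) + (679914,39721)
step 9: (12320649, 719780)  from 8·(1444507,84389) + (764593,44668)
→ (12320649, 719780).  Check: 12320649²=151798391781201, 293·719780²=151798391781200, difference 1.
(12320649+719780√293)^2 = 303596783562401 + 17736313474440√293
(12320649+719780√293)^3 = 7481018815602612315849 + 437045785745090703340√293

12320649 719780
303596783562401 17736313474440
7481018815602612315849 437045785745090703340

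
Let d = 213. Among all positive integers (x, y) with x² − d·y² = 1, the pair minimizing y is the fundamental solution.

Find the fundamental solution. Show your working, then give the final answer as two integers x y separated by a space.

d=213: √d = [14; 1,1,2,6,1,8,1,6,2,1,1,28] (ℓ=12, even), read p_11/q_11
k=0  a_k=14  p_k/q_k = 14/1
…
k=6  a_k=8  p_k/q_k = 4787/328
k=7  a_k=1  p_k/q_k = 5327/365
…
k=10  a_k=1  p_k/q_k = 115574/7919
k=11  a_k=1  p_k/q_k = 194399/13320
(x₁, y₁) = (194399, 13320);  194399² − 213·13320² = 1 ✓

194399 13320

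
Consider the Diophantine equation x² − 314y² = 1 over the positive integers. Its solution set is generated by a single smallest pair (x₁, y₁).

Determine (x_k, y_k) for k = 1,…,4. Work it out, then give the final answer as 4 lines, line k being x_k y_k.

√314 → a₀=17, period (1,2,1,1,2,1,34); ℓ=7 odd so k=13
step 0: (17, 1)  from 17·(1,0) + (0,1)
…
step 4: (124, 7)  from 1·(71,4) + (53,3)
…
step 6: (443, 25)  from 1·(319,18) + (124,7)
…
step 8: (15824, 893)  from 1·(15381,868) + (443,25)
…
step 12: (282617, 15949)  from 2·(109882,6201) + (62853,3547)
step 13: (392499, 22150)  from 1·(282617,15949) + (109882,6201)
→ (392499, 22150).  Check: 392499²=154055465001, 314·22150²=154055465000, difference 1.
n=2: (392499,22150)∘(392499,22150) = (392499·392499+314·22150·22150, 392499·22150+22150·392499) = (308110930001,17387705700)
n=3: (308110930001,17387705700)∘(392499,22150) = (392499·308110930001+314·22150·17387705700, 392499·17387705700+22150·308110930001) = (241866463828532499,13649314199066450)
n=4: (241866463828532499,13649314199066450)∘(392499,22150) = (392499·241866463828532499+314·22150·13649314199066450, 392499·13649314199066450+22150·241866463828532499) = (189864690372162243720001,10714684347621377411400)

392499 22150
308110930001 17387705700
241866463828532499 13649314199066450
189864690372162243720001 10714684347621377411400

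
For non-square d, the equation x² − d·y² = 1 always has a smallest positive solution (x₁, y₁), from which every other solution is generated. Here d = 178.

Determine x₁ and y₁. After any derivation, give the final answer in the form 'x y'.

√178 → a₀=13, period (2,1,12,1,2,26); ℓ=6 even so k=5
step 0: (13, 1)  from 13·(1,0) + (0,1)
step 1: (27, 2)  from 2·(13,1) + (1,0)
…
step 3: (507, 38)  from 12·(40,3) + (27,2)
step 4: (547, 41)  from 1·(507,38) + (40,3)
step 5: (1601, 120)  from 2·(547,41) + (507,38)
fundamental: x₁=1601, y₁=120  (since 2563201 − 178·14400 = 1)

1601 120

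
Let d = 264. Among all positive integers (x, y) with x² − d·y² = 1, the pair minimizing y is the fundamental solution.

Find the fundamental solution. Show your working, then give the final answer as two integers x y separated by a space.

65 4

√264 = [16; 4,32, …], period ℓ=2 (even) → k=1
i=0: a=16 ⇒ p=16, q=1
i=1: a=4 ⇒ p=65, q=4
fundamental: x₁=65, y₁=4  (since 4225 − 264·16 = 1)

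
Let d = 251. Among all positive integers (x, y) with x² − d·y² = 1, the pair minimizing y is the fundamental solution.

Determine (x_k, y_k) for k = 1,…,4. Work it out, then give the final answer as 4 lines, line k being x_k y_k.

3674890 231957
27009633024199 1704832919460
198514860608593651330 12530146894788486843
1459040552203802437039183201 92093823044376819996025080

d=251: √d = [15; 1,5,2,1,2,…,5,1,30] (ℓ=14, even), read p_13/q_13
step 0: (15, 1)  from 15·(1,0) + (0,1)
step 1: (16, 1)  from 1·(15,1) + (1,0)
…
step 3: (206, 13)  from 2·(95,6) + (16,1)
…
step 7: (29563, 1866)  from 15·(1917,121) + (808,51)
step 8: (61043, 3853)  from 2·(29563,1866) + (1917,121)
…
step 10: (212692, 13425)  from 1·(151649,9572) + (61043,3853)
step 11: (577033, 36422)  from 2·(212692,13425) + (151649,9572)
step 12: (3097857, 195535)  from 5·(577033,36422) + (212692,13425)
step 13: (3674890, 231957)  from 1·(3097857,195535) + (577033,36422)
fundamental: x₁=3674890, y₁=231957  (since 13504816512100 − 251·53804049849 = 1)
n=2: (3674890,231957)∘(3674890,231957) = (3674890·3674890+251·231957·231957, 3674890·231957+231957·3674890) = (27009633024199,1704832919460)
n=3: (27009633024199,1704832919460)∘(3674890,231957) = (3674890·27009633024199+251·231957·1704832919460, 3674890·1704832919460+231957·27009633024199) = (198514860608593651330,12530146894788486843)
n=4: (198514860608593651330,12530146894788486843)∘(3674890,231957) = (3674890·198514860608593651330+251·231957·12530146894788486843, 3674890·12530146894788486843+231957·198514860608593651330) = (1459040552203802437039183201,92093823044376819996025080)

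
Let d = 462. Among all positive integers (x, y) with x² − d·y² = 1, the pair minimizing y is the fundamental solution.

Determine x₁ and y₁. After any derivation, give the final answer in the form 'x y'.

√462 = [21; 2,42, …], period ℓ=2 (even) → k=1
step 0: (21, 1)  from 21·(1,0) + (0,1)
step 1: (43, 2)  from 2·(21,1) + (1,0)
(x₁, y₁) = (43, 2);  43² − 462·2² = 1 ✓

43 2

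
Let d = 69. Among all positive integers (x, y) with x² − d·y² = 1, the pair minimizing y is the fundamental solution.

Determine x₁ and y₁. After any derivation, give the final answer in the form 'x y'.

[8; 3,3,1,4,1,3,3,16] for √69; ℓ=8 ⇒ convergent index 7
k=0  a_k=8  p_k/q_k = 8/1
…
k=3  a_k=1  p_k/q_k = 108/13
k=4  a_k=4  p_k/q_k = 515/62
…
k=6  a_k=3  p_k/q_k = 2384/287
k=7  a_k=3  p_k/q_k = 7775/936
(x₁, y₁) = (7775, 936);  7775² − 69·936² = 1 ✓

7775 936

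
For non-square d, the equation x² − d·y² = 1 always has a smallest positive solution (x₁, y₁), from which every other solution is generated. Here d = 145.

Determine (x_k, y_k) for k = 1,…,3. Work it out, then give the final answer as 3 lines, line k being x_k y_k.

[12; 24] for √145; ℓ=1 ⇒ convergent index 1
step 0: (12, 1)  from 12·(1,0) + (0,1)
step 1: (289, 24)  from 24·(12,1) + (1,0)
fundamental: x₁=289, y₁=24  (since 83521 − 145·576 = 1)
k=2:  x_2 = 289·289+145·24·24 = 167041,  y_2 = 289·24+24·289 = 13872
k=3:  x_3 = 289·167041+145·24·13872 = 96549409,  y_3 = 289·13872+24·167041 = 8017992

289 24
167041 13872
96549409 8017992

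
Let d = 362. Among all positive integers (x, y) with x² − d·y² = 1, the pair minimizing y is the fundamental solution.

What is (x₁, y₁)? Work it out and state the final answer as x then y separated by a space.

[19; 38] for √362; ℓ=1 ⇒ convergent index 1
i=0: a=19 ⇒ p=19, q=1
i=1: a=38 ⇒ p=723, q=38
fundamental: x₁=723, y₁=38  (since 522729 − 362·1444 = 1)

723 38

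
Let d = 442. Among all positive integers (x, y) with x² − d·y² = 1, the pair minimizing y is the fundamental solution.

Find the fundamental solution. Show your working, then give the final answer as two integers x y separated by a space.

[21; 42] for √442; ℓ=1 ⇒ convergent index 1
step 0: (21, 1)  from 21·(1,0) + (0,1)
step 1: (883, 42)  from 42·(21,1) + (1,0)
→ (883, 42).  Check: 883²=779689, 442·42²=779688, difference 1.

883 42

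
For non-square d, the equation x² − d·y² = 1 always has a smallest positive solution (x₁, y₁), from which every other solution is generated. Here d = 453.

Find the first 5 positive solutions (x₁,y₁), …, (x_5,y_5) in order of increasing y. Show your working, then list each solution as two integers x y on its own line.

√453 → a₀=21, period (3,1,1,10,14,10,1,1,3,42); ℓ=10 even so k=9
k=0  a_k=21  p_k/q_k = 21/1
…
k=3  a_k=1  p_k/q_k = 149/7
…
k=5  a_k=14  p_k/q_k = 22199/1043
…
k=8  a_k=1  p_k/q_k = 469329/22051
k=9  a_k=3  p_k/q_k = 1653751/77700
fundamental: x₁=1653751, y₁=77700  (since 2734892370001 − 453·6037290000 = 1)
(x_2, y_2) = (1653751·1653751 + 453·77700·77700, 1653751·77700 + 77700·1653751) = (5469784740001, 256992905400)
(x_3, y_3) = (1653751·5469784740001 + 453·77700·256992905400, 1653751·256992905400 + 77700·5469784740001) = (18091323967121133751, 850004548596233100)
(x_4, y_4) = (1653751·18091323967121133751 + 453·77700·850004548596233100, 1653751·850004548596233100 + 77700·18091323967121133751) = (59837090203895614338960001, 2811391744490881177810800)
(x_5, y_5) = (1653751·59837090203895614338960001 + 453·77700·2811391744490881177810800, 1653751·2811391744490881177810800 + 77700·59837090203895614338960001) = (197911295523547060893371760093751, 9298683817686228472822980388500)

1653751 77700
5469784740001 256992905400
18091323967121133751 850004548596233100
59837090203895614338960001 2811391744490881177810800
197911295523547060893371760093751 9298683817686228472822980388500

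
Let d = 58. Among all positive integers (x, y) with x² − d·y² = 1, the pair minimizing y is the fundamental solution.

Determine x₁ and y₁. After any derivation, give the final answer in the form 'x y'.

d=58: √d = [7; 1,1,1,1,1,1,14] (ℓ=7, odd), read p_13/q_13
step 0: (7, 1)  from 7·(1,0) + (0,1)
step 1: (8, 1)  from 1·(7,1) + (1,0)
step 2: (15, 2)  from 1·(8,1) + (7,1)
step 3: (23, 3)  from 1·(15,2) + (8,1)
step 4: (38, 5)  from 1·(23,3) + (15,2)
…
step 6: (99, 13)  from 1·(61,8) + (38,5)
step 7: (1447, 190)  from 14·(99,13) + (61,8)
step 8: (1546, 203)  from 1·(1447,190) + (99,13)
step 9: (2993, 393)  from 1·(1546,203) + (1447,190)
step 10: (4539, 596)  from 1·(2993,393) + (1546,203)
step 11: (7532, 989)  from 1·(4539,596) + (2993,393)
step 12: (12071, 1585)  from 1·(7532,989) + (4539,596)
step 13: (19603, 2574)  from 1·(12071,1585) + (7532,989)
fundamental: x₁=19603, y₁=2574  (since 384277609 − 58·6625476 = 1)

19603 2574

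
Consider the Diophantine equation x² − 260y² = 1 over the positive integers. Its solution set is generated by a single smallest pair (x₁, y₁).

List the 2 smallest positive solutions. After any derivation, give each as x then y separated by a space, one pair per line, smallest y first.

√260 = [16; 8,32, …], period ℓ=2 (even) → k=1
step 0: (16, 1)  from 16·(1,0) + (0,1)
step 1: (129, 8)  from 8·(16,1) + (1,0)
(x₁, y₁) = (129, 8);  129² − 260·8² = 1 ✓
k=2:  x_2 = 129·129+260·8·8 = 33281,  y_2 = 129·8+8·129 = 2064

129 8
33281 2064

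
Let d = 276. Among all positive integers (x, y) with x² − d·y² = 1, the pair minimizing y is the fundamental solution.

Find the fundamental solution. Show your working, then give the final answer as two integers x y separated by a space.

[16; 1,1,1,1,2,2,2,1,1,1,1,32] for √276; ℓ=12 ⇒ convergent index 11
a_0=16:  p_0=16·1+0=16,  q_0=16·0+1=1
a_1=1:  p_1=1·16+1=17,  q_1=1·1+0=1
a_2=1:  p_2=1·17+16=33,  q_2=1·1+1=2
…
a_4=1:  p_4=1·50+33=83,  q_4=1·3+2=5
a_5=2:  p_5=2·83+50=216,  q_5=2·5+3=13
…
a_10=1:  p_10=1·3007+1761=4768,  q_10=1·181+106=287
a_11=1:  p_11=1·4768+3007=7775,  q_11=1·287+181=468
(x₁, y₁) = (7775, 468);  7775² − 276·468² = 1 ✓

7775 468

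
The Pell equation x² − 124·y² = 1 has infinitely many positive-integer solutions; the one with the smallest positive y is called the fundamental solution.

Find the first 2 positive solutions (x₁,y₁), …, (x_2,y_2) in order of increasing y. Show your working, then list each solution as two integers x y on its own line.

√124 → a₀=11, period (7,2,1,1,1,…,2,7,22); ℓ=16 even so k=15
i=0: a=11 ⇒ p=11, q=1
i=1: a=7 ⇒ p=78, q=7
…
i=6: a=3 ⇒ p=2383, q=214
i=7: a=1 ⇒ p=3040, q=273
…
i=12: a=1 ⇒ p=152167, q=13665
i=13: a=1 ⇒ p=237042, q=21287
i=14: a=2 ⇒ p=626251, q=56239
i=15: a=7 ⇒ p=4620799, q=414960
→ (4620799, 414960).  Check: 4620799²=21351783398401, 124·414960²=21351783398400, difference 1.
n=2: (4620799,414960)∘(4620799,414960) = (4620799·4620799+124·414960·414960, 4620799·414960+414960·4620799) = (42703566796801,3834893506080)

4620799 414960
42703566796801 3834893506080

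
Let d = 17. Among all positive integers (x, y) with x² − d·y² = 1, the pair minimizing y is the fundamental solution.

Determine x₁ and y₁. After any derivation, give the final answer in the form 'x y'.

√17 → a₀=4, period (8); ℓ=1 odd so k=1
i=0: a=4 ⇒ p=4, q=1
i=1: a=8 ⇒ p=33, q=8
(x₁, y₁) = (33, 8);  33² − 17·8² = 1 ✓

33 8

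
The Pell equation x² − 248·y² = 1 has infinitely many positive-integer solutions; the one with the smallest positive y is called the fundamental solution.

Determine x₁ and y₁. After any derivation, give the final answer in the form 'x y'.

√248 = [15; 1,2,1,30, …], period ℓ=4 (even) → k=3
i=0: a=15 ⇒ p=15, q=1
…
i=2: a=2 ⇒ p=47, q=3
i=3: a=1 ⇒ p=63, q=4
(x₁, y₁) = (63, 4);  63² − 248·4² = 1 ✓

63 4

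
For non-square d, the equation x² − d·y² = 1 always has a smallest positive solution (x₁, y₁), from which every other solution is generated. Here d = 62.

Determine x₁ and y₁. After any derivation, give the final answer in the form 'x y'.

63 8

[7; 1,6,1,14] for √62; ℓ=4 ⇒ convergent index 3
step 0: (7, 1)  from 7·(1,0) + (0,1)
…
step 2: (55, 7)  from 6·(8,1) + (7,1)
step 3: (63, 8)  from 1·(55,7) + (8,1)
→ (63, 8).  Check: 63²=3969, 62·8²=3968, difference 1.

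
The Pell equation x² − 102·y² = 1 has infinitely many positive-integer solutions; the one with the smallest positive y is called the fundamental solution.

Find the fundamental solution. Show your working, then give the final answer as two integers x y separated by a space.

101 10

√102 = [10; 10,20, …], period ℓ=2 (even) → k=1
i=0: a=10 ⇒ p=10, q=1
i=1: a=10 ⇒ p=101, q=10
→ (101, 10).  Check: 101²=10201, 102·10²=10200, difference 1.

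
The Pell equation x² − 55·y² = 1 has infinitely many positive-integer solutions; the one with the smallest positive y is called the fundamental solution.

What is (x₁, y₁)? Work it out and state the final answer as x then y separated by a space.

89 12

√55 → a₀=7, period (2,2,2,14); ℓ=4 even so k=3
a_0=7:  p_0=7·1+0=7,  q_0=7·0+1=1
…
a_2=2:  p_2=2·15+7=37,  q_2=2·2+1=5
a_3=2:  p_3=2·37+15=89,  q_3=2·5+2=12
→ (89, 12).  Check: 89²=7921, 55·12²=7920, difference 1.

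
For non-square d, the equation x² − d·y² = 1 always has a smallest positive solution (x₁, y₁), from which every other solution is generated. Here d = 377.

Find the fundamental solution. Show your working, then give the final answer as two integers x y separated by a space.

[19; 2,2,2,38] for √377; ℓ=4 ⇒ convergent index 3
step 0: (19, 1)  from 19·(1,0) + (0,1)
…
step 2: (97, 5)  from 2·(39,2) + (19,1)
step 3: (233, 12)  from 2·(97,5) + (39,2)
(x₁, y₁) = (233, 12);  233² − 377·12² = 1 ✓

233 12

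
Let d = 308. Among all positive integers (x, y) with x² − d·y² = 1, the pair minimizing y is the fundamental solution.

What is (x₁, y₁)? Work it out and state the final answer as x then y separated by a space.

√308 = [17; 1,1,4,1,1,34, …], period ℓ=6 (even) → k=5
a_0=17:  p_0=17·1+0=17,  q_0=17·0+1=1
…
a_4=1:  p_4=1·158+35=193,  q_4=1·9+2=11
a_5=1:  p_5=1·193+158=351,  q_5=1·11+9=20
(x₁, y₁) = (351, 20);  351² − 308·20² = 1 ✓

351 20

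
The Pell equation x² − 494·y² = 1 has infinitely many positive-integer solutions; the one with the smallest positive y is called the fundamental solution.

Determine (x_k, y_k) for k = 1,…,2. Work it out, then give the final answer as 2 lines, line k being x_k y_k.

√494 → a₀=22, period (4,2,2,1,2,1,2,2,4,44); ℓ=10 even so k=9
step 0: (22, 1)  from 22·(1,0) + (0,1)
step 1: (89, 4)  from 4·(22,1) + (1,0)
…
step 3: (489, 22)  from 2·(200,9) + (89,4)
step 4: (689, 31)  from 1·(489,22) + (200,9)
step 5: (1867, 84)  from 2·(689,31) + (489,22)
step 6: (2556, 115)  from 1·(1867,84) + (689,31)
…
step 8: (16514, 743)  from 2·(6979,314) + (2556,115)
step 9: (73035, 3286)  from 4·(16514,743) + (6979,314)
fundamental: x₁=73035, y₁=3286  (since 5334111225 − 494·10797796 = 1)
(x_2, y_2) = (73035·73035 + 494·3286·3286, 73035·3286 + 3286·73035) = (10668222449, 479986020)

73035 3286
10668222449 479986020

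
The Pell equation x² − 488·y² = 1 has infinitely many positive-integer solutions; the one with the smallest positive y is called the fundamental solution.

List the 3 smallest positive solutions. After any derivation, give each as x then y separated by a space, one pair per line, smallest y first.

243 11
118097 5346
57394899 2598145

d=488: √d = [22; 11,44] (ℓ=2, even), read p_1/q_1
i=0: a=22 ⇒ p=22, q=1
i=1: a=11 ⇒ p=243, q=11
(x₁, y₁) = (243, 11);  243² − 488·11² = 1 ✓
k=2:  x_2 = 243·243+488·11·11 = 118097,  y_2 = 243·11+11·243 = 5346
k=3:  x_3 = 243·118097+488·11·5346 = 57394899,  y_3 = 243·5346+11·118097 = 2598145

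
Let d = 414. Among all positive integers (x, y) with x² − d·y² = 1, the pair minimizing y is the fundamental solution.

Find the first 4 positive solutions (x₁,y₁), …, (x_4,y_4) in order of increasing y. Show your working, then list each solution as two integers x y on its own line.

24335 1196
1184384449 58209320
57643991108495 2833047603204
2805533046066067201 137884426789729360

d=414: √d = [20; 2,1,7,2,7,1,2,40] (ℓ=8, even), read p_7/q_7
i=0: a=20 ⇒ p=20, q=1
…
i=4: a=2 ⇒ p=997, q=49
i=5: a=7 ⇒ p=7447, q=366
i=6: a=1 ⇒ p=8444, q=415
i=7: a=2 ⇒ p=24335, q=1196
fundamental: x₁=24335, y₁=1196  (since 592192225 − 414·1430416 = 1)
n=2: (24335,1196)∘(24335,1196) = (24335·24335+414·1196·1196, 24335·1196+1196·24335) = (1184384449,58209320)
n=3: (1184384449,58209320)∘(24335,1196) = (24335·1184384449+414·1196·58209320, 24335·58209320+1196·1184384449) = (57643991108495,2833047603204)
n=4: (57643991108495,2833047603204)∘(24335,1196) = (24335·57643991108495+414·1196·2833047603204, 24335·2833047603204+1196·57643991108495) = (2805533046066067201,137884426789729360)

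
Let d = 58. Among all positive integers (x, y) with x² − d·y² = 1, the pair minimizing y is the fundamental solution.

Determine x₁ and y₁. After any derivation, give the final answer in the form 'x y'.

[7; 1,1,1,1,1,1,14] for √58; ℓ=7 ⇒ convergent index 13
a_0=7:  p_0=7·1+0=7,  q_0=7·0+1=1
a_1=1:  p_1=1·7+1=8,  q_1=1·1+0=1
a_2=1:  p_2=1·8+7=15,  q_2=1·1+1=2
a_3=1:  p_3=1·15+8=23,  q_3=1·2+1=3
a_4=1:  p_4=1·23+15=38,  q_4=1·3+2=5
…
a_7=14:  p_7=14·99+61=1447,  q_7=14·13+8=190
a_8=1:  p_8=1·1447+99=1546,  q_8=1·190+13=203
a_9=1:  p_9=1·1546+1447=2993,  q_9=1·203+190=393
a_10=1:  p_10=1·2993+1546=4539,  q_10=1·393+203=596
a_11=1:  p_11=1·4539+2993=7532,  q_11=1·596+393=989
a_12=1:  p_12=1·7532+4539=12071,  q_12=1·989+596=1585
a_13=1:  p_13=1·12071+7532=19603,  q_13=1·1585+989=2574
fundamental: x₁=19603, y₁=2574  (since 384277609 − 58·6625476 = 1)

19603 2574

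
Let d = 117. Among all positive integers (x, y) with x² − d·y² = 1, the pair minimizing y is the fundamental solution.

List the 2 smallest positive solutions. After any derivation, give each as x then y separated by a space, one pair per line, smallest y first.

√117 = [10; 1,4,2,4,1,20, …], period ℓ=6 (even) → k=5
step 0: (10, 1)  from 10·(1,0) + (0,1)
…
step 4: (530, 49)  from 4·(119,11) + (54,5)
step 5: (649, 60)  from 1·(530,49) + (119,11)
→ (649, 60).  Check: 649²=421201, 117·60²=421200, difference 1.
(x_2, y_2) = (649·649 + 117·60·60, 649·60 + 60·649) = (842401, 77880)

649 60
842401 77880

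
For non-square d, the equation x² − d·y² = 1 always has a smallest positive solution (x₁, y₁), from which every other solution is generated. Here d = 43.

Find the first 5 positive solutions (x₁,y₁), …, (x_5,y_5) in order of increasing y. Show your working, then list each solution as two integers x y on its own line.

√43 → a₀=6, period (1,1,3,1,5,1,3,1,1,12); ℓ=10 even so k=9
a_0=6:  p_0=6·1+0=6,  q_0=6·0+1=1
…
a_2=1:  p_2=1·7+6=13,  q_2=1·1+1=2
a_3=3:  p_3=3·13+7=46,  q_3=3·2+1=7
…
a_5=5:  p_5=5·59+46=341,  q_5=5·9+7=52
a_6=1:  p_6=1·341+59=400,  q_6=1·52+9=61
a_7=3:  p_7=3·400+341=1541,  q_7=3·61+52=235
a_8=1:  p_8=1·1541+400=1941,  q_8=1·235+61=296
a_9=1:  p_9=1·1941+1541=3482,  q_9=1·296+235=531
(x₁, y₁) = (3482, 531);  3482² − 43·531² = 1 ✓
n=2: (3482,531)∘(3482,531) = (3482·3482+43·531·531, 3482·531+531·3482) = (24248647,3697884)
n=3: (24248647,3697884)∘(3482,531) = (3482·24248647+43·531·3697884, 3482·3697884+531·24248647) = (168867574226,25752063645)
n=4: (168867574226,25752063645)∘(3482,531) = (3482·168867574226+43·531·25752063645, 3482·25752063645+531·168867574226) = (1175993762661217,179337367525896)
n=5: (1175993762661217,179337367525896)∘(3482,531) = (3482·1175993762661217+43·531·179337367525896, 3482·179337367525896+531·1175993762661217) = (8189620394305140962,1248905401698276099)

3482 531
24248647 3697884
168867574226 25752063645
1175993762661217 179337367525896
8189620394305140962 1248905401698276099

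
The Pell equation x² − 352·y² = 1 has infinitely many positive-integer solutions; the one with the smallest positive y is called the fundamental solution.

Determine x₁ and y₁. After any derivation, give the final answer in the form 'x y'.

77617 4137

√352 = [18; 1,3,5,9,5,3,1,36, …], period ℓ=8 (even) → k=7
i=0: a=18 ⇒ p=18, q=1
…
i=3: a=5 ⇒ p=394, q=21
…
i=5: a=5 ⇒ p=18499, q=986
i=6: a=3 ⇒ p=59118, q=3151
i=7: a=1 ⇒ p=77617, q=4137
(x₁, y₁) = (77617, 4137);  77617² − 352·4137² = 1 ✓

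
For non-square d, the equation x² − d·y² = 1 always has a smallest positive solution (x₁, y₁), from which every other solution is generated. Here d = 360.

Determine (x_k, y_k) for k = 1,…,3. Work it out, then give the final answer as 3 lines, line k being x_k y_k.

√360 = [18; 1,36, …], period ℓ=2 (even) → k=1
i=0: a=18 ⇒ p=18, q=1
i=1: a=1 ⇒ p=19, q=1
(x₁, y₁) = (19, 1);  19² − 360·1² = 1 ✓
(19+1√360)^2 = 721 + 38√360
(19+1√360)^3 = 27379 + 1443√360

19 1
721 38
27379 1443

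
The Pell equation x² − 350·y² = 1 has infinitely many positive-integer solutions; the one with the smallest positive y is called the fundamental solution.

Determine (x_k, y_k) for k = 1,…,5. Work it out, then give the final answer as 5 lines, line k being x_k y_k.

d=350: √d = [18; 1,2,2,2,1,36] (ℓ=6, even), read p_5/q_5
a_0=18:  p_0=18·1+0=18,  q_0=18·0+1=1
a_1=1:  p_1=1·18+1=19,  q_1=1·1+0=1
…
a_4=2:  p_4=2·131+56=318,  q_4=2·7+3=17
a_5=1:  p_5=1·318+131=449,  q_5=1·17+7=24
(x₁, y₁) = (449, 24);  449² − 350·24² = 1 ✓
n=2: (449,24)∘(449,24) = (449·449+350·24·24, 449·24+24·449) = (403201,21552)
n=3: (403201,21552)∘(449,24) = (449·403201+350·24·21552, 449·21552+24·403201) = (362074049,19353672)
n=4: (362074049,19353672)∘(449,24) = (449·362074049+350·24·19353672, 449·19353672+24·362074049) = (325142092801,17379575904)
n=5: (325142092801,17379575904)∘(449,24) = (449·325142092801+350·24·17379575904, 449·17379575904+24·325142092801) = (291977237261249,15606839808120)

449 24
403201 21552
362074049 19353672
325142092801 17379575904
291977237261249 15606839808120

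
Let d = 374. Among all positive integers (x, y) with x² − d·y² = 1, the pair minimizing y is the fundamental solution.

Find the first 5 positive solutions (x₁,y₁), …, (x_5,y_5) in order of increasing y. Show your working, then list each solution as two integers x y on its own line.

d=374: √d = [19; 2,1,18,1,2,38] (ℓ=6, even), read p_5/q_5
i=0: a=19 ⇒ p=19, q=1
i=1: a=2 ⇒ p=39, q=2
i=2: a=1 ⇒ p=58, q=3
…
i=4: a=1 ⇒ p=1141, q=59
i=5: a=2 ⇒ p=3365, q=174
(x₁, y₁) = (3365, 174);  3365² − 374·174² = 1 ✓
k=2:  x_2 = 3365·3365+374·174·174 = 22646449,  y_2 = 3365·174+174·3365 = 1171020
k=3:  x_3 = 3365·22646449+374·174·1171020 = 152410598405,  y_3 = 3365·1171020+174·22646449 = 7880964426
k=4:  x_4 = 3365·152410598405+374·174·7880964426 = 1025723304619201,  y_4 = 3365·7880964426+174·152410598405 = 53038889415960
k=5:  x_5 = 3365·1025723304619201+374·174·53038889415960 = 6903117687676624325,  y_5 = 3365·53038889415960+174·1025723304619201 = 356951717888446374

3365 174
22646449 1171020
152410598405 7880964426
1025723304619201 53038889415960
6903117687676624325 356951717888446374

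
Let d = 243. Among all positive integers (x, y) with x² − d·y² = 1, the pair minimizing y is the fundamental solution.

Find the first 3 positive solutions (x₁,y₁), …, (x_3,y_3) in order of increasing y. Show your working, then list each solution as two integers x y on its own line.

√243 = [15; 1,1,2,3,15,3,2,1,1,30, …], period ℓ=10 (even) → k=9
i=0: a=15 ⇒ p=15, q=1
…
i=2: a=1 ⇒ p=31, q=2
i=3: a=2 ⇒ p=78, q=5
…
i=5: a=15 ⇒ p=4053, q=260
i=6: a=3 ⇒ p=12424, q=797
…
i=8: a=1 ⇒ p=41325, q=2651
i=9: a=1 ⇒ p=70226, q=4505
fundamental: x₁=70226, y₁=4505  (since 4931691076 − 243·20295025 = 1)
(x_2, y_2) = (70226·70226 + 243·4505·4505, 70226·4505 + 4505·70226) = (9863382151, 632736260)
(x_3, y_3) = (70226·9863382151 + 243·4505·632736260, 70226·632736260 + 4505·9863382151) = (1385331749802026, 88869073185015)

70226 4505
9863382151 632736260
1385331749802026 88869073185015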